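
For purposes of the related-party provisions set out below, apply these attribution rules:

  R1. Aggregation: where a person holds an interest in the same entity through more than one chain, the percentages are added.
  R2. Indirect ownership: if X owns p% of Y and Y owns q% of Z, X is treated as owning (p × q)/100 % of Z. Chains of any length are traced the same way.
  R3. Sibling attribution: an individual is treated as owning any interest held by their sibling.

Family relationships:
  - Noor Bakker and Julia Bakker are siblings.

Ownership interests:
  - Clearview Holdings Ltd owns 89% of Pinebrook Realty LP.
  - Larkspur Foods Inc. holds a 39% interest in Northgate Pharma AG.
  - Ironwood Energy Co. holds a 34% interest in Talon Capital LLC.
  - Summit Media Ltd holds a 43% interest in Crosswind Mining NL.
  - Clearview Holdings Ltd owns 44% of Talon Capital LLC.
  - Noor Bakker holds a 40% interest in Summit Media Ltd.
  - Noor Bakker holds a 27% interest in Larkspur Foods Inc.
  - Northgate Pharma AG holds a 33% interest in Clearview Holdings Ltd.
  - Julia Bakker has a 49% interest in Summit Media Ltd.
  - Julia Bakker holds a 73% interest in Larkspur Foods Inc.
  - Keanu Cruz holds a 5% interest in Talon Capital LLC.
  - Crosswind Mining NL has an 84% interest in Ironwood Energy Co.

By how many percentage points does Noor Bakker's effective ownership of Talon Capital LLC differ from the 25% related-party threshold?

8.407288

By sibling attribution (R3), Noor Bakker is treated as also owning Julia Bakker's interest in Larkspur Foods Inc, giving 27% + 73% = 100%.
By sibling attribution (R3), Noor Bakker is treated as also owning Julia Bakker's interest in Summit Media Ltd, giving 40% + 49% = 89%.
Chain via Larkspur Foods Inc. → Northgate Pharma AG → Clearview Holdings Ltd (R2): 100% × 39% × 33% × 44% = 5.6628% of Talon Capital LLC.
Chain via Summit Media Ltd → Crosswind Mining NL → Ironwood Energy Co. (R2): 89% × 43% × 84% × 34% = 10.929912% of Talon Capital LLC.
Aggregating (R1): 5.6628% + 10.929912% = 16.592712%.
16.592712% falls short of the 25% threshold by 8.407288 percentage points.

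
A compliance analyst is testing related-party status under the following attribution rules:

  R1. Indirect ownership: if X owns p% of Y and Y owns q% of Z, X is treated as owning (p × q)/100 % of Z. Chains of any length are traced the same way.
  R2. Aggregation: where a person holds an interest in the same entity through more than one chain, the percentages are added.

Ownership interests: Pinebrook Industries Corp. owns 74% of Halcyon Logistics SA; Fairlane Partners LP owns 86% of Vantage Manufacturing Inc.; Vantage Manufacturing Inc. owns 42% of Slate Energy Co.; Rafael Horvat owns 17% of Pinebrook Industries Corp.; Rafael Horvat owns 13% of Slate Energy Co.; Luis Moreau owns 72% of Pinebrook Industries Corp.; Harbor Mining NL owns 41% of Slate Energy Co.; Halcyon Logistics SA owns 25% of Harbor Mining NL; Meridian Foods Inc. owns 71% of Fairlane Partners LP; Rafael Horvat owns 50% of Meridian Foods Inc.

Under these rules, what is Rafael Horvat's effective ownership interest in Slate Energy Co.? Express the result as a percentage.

Chain via Meridian Foods Inc. → Fairlane Partners LP → Vantage Manufacturing Inc. (R1): 50% × 71% × 86% × 42% = 12.8226% of Slate Energy Co.
Chain via Pinebrook Industries Corp. → Halcyon Logistics SA → Harbor Mining NL (R1): 17% × 74% × 25% × 41% = 1.28945% of Slate Energy Co.
Direct interest in Slate Energy Co: 13%.
Aggregating (R2): 12.8226% + 1.28945% + 13% = 27.11205%.

27.11205%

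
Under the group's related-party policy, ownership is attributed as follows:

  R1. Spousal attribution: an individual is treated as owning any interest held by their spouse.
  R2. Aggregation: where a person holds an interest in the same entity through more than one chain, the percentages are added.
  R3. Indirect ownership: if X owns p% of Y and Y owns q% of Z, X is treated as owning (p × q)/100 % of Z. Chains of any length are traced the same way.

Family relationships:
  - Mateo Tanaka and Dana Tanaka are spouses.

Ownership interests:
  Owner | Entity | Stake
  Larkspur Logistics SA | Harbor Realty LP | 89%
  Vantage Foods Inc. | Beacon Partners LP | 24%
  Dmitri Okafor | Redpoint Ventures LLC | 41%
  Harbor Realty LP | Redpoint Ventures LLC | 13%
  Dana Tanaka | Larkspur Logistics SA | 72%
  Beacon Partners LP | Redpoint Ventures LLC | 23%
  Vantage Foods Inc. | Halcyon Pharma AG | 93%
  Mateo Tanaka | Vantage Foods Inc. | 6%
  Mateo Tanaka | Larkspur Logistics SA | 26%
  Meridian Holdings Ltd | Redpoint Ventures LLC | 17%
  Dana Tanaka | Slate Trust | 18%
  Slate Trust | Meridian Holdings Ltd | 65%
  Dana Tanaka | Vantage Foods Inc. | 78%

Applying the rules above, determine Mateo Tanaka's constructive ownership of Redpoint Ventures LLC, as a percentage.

By spousal attribution (R1), Mateo Tanaka is treated as also owning Dana Tanaka's interest in Larkspur Logistics SA, giving 26% + 72% = 98%.
By spousal attribution (R1), Mateo Tanaka is treated as also owning Dana Tanaka's interest in Vantage Foods Inc, giving 6% + 78% = 84%.
By spousal attribution (R1), Mateo Tanaka is treated as owning Dana Tanaka's 18% interest in Slate Trust.
Chain via Larkspur Logistics SA → Harbor Realty LP (R3): 98% × 89% × 13% = 11.3386% of Redpoint Ventures LLC.
Chain via Vantage Foods Inc. → Beacon Partners LP (R3): 84% × 24% × 23% = 4.6368% of Redpoint Ventures LLC.
Chain via Slate Trust → Meridian Holdings Ltd (R3): 18% × 65% × 17% = 1.989% of Redpoint Ventures LLC.
Aggregating (R2): 11.3386% + 4.6368% + 1.989% = 17.9644%.

17.9644%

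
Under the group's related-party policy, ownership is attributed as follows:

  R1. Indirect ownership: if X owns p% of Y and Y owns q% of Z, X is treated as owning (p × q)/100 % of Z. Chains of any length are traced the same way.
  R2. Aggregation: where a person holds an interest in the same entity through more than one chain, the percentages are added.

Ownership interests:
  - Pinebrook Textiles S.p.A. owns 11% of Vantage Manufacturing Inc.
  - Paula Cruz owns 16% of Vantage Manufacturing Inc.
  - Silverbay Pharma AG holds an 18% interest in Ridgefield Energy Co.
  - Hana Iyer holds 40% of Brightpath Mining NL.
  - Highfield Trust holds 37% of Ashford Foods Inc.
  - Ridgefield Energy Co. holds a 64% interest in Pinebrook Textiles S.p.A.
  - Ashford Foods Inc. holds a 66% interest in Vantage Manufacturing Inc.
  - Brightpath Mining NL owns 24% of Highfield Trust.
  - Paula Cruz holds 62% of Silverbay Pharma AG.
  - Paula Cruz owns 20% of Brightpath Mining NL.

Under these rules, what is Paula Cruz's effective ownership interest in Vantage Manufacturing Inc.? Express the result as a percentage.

17.957824%

Chain via Silverbay Pharma AG → Ridgefield Energy Co. → Pinebrook Textiles S.p.A. (R1): 62% × 18% × 64% × 11% = 0.785664% of Vantage Manufacturing Inc.
Chain via Brightpath Mining NL → Highfield Trust → Ashford Foods Inc. (R1): 20% × 24% × 37% × 66% = 1.17216% of Vantage Manufacturing Inc.
Direct interest in Vantage Manufacturing Inc: 16%.
Aggregating (R2): 0.785664% + 1.17216% + 16% = 17.957824%.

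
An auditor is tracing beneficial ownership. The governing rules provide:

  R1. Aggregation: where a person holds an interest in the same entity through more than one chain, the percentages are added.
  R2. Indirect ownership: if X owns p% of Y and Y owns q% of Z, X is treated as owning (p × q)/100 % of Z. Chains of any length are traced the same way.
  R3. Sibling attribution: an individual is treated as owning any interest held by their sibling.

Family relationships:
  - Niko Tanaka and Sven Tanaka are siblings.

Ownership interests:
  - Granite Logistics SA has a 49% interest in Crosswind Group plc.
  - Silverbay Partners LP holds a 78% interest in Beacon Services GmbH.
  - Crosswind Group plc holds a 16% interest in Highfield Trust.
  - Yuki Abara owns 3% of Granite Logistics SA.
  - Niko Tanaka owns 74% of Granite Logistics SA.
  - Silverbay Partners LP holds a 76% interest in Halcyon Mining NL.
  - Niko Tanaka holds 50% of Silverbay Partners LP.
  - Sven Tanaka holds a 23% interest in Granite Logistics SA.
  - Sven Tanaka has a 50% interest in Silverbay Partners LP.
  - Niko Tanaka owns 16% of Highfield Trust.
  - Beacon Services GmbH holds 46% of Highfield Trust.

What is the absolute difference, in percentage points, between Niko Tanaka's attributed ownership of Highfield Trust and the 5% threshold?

54.4848

By sibling attribution (R3), Niko Tanaka is treated as also owning Sven Tanaka's interest in Silverbay Partners LP, giving 50% + 50% = 100%.
By sibling attribution (R3), Niko Tanaka is treated as also owning Sven Tanaka's interest in Granite Logistics SA, giving 74% + 23% = 97%.
Chain via Silverbay Partners LP → Beacon Services GmbH (R2): 100% × 78% × 46% = 35.88% of Highfield Trust.
Chain via Granite Logistics SA → Crosswind Group plc (R2): 97% × 49% × 16% = 7.6048% of Highfield Trust.
Direct interest in Highfield Trust: 16%.
Aggregating (R1): 35.88% + 7.6048% + 16% = 59.4848%.
59.4848% exceeds the 5% threshold by 54.4848 percentage points.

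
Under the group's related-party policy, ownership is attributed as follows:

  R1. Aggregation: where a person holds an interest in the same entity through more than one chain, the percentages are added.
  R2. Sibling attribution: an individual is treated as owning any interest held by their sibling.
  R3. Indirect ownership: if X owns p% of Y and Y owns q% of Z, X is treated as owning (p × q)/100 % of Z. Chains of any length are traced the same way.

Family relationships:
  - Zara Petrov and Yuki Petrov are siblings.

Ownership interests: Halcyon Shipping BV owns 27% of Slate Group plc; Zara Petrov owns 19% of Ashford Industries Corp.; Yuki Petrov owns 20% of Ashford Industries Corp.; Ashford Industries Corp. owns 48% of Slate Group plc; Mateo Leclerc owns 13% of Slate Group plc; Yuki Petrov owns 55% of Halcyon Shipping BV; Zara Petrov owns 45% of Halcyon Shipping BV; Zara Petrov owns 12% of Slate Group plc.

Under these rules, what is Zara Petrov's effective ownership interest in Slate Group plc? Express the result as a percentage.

57.72%

By sibling attribution (R2), Zara Petrov is treated as also owning Yuki Petrov's interest in Ashford Industries Corp, giving 19% + 20% = 39%.
By sibling attribution (R2), Zara Petrov is treated as also owning Yuki Petrov's interest in Halcyon Shipping BV, giving 45% + 55% = 100%.
Chain via Ashford Industries Corp. (R3): 39% × 48% = 18.72% of Slate Group plc.
Chain via Halcyon Shipping BV (R3): 100% × 27% = 27% of Slate Group plc.
Direct interest in Slate Group plc: 12%.
Aggregating (R1): 18.72% + 27% + 12% = 57.72%.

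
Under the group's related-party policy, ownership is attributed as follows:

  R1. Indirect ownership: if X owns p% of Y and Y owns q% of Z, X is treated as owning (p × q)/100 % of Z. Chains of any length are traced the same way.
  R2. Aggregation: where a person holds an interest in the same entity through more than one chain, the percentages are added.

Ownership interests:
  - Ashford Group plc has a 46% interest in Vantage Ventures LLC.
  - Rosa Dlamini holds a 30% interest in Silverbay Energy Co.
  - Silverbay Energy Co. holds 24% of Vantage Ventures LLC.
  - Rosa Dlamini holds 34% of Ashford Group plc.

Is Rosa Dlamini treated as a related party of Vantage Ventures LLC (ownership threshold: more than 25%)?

No

Chain via Ashford Group plc (R1): 34% × 46% = 15.64% of Vantage Ventures LLC.
Chain via Silverbay Energy Co. (R1): 30% × 24% = 7.2% of Vantage Ventures LLC.
Aggregating (R2): 15.64% + 7.2% = 22.84%.
22.84% does not exceed the 25% threshold, so Rosa is not a related party to Vantage Ventures LLC.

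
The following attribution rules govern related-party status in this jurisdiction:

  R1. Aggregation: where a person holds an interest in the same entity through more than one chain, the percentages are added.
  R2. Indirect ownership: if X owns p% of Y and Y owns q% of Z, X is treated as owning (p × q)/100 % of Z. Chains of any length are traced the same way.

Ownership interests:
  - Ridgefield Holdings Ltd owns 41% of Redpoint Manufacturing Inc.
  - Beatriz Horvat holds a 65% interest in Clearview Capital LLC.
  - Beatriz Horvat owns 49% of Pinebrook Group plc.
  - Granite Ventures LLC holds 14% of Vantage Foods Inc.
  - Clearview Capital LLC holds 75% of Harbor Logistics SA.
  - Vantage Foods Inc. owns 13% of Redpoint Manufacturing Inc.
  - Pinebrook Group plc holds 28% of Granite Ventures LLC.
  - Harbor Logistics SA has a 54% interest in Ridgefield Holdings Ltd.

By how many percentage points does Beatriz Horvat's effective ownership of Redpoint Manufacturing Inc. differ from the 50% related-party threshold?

Chain via Clearview Capital LLC → Harbor Logistics SA → Ridgefield Holdings Ltd (R2): 65% × 75% × 54% × 41% = 10.79325% of Redpoint Manufacturing Inc.
Chain via Pinebrook Group plc → Granite Ventures LLC → Vantage Foods Inc. (R2): 49% × 28% × 14% × 13% = 0.249704% of Redpoint Manufacturing Inc.
Aggregating (R1): 10.79325% + 0.249704% = 11.042954%.
11.042954% falls short of the 50% threshold by 38.957046 percentage points.

38.957046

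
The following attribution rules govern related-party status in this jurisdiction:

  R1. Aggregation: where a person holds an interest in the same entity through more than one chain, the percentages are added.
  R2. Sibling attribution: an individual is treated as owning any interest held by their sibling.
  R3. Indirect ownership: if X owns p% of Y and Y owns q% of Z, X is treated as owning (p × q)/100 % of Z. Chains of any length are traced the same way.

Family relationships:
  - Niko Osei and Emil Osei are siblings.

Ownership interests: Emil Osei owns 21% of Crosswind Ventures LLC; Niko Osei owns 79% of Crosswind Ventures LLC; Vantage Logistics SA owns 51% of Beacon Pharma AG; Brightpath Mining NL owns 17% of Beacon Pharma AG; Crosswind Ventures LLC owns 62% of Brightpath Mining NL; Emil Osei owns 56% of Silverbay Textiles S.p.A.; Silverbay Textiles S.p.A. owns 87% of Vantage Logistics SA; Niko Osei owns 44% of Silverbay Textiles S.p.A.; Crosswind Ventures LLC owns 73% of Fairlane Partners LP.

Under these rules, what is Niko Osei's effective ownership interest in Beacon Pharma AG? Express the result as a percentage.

54.91%

By sibling attribution (R2), Niko Osei is treated as also owning Emil Osei's interest in Silverbay Textiles S.p.A, giving 44% + 56% = 100%.
By sibling attribution (R2), Niko Osei is treated as also owning Emil Osei's interest in Crosswind Ventures LLC, giving 79% + 21% = 100%.
Chain via Silverbay Textiles S.p.A. → Vantage Logistics SA (R3): 100% × 87% × 51% = 44.37% of Beacon Pharma AG.
Chain via Crosswind Ventures LLC → Brightpath Mining NL (R3): 100% × 62% × 17% = 10.54% of Beacon Pharma AG.
Aggregating (R1): 44.37% + 10.54% = 54.91%.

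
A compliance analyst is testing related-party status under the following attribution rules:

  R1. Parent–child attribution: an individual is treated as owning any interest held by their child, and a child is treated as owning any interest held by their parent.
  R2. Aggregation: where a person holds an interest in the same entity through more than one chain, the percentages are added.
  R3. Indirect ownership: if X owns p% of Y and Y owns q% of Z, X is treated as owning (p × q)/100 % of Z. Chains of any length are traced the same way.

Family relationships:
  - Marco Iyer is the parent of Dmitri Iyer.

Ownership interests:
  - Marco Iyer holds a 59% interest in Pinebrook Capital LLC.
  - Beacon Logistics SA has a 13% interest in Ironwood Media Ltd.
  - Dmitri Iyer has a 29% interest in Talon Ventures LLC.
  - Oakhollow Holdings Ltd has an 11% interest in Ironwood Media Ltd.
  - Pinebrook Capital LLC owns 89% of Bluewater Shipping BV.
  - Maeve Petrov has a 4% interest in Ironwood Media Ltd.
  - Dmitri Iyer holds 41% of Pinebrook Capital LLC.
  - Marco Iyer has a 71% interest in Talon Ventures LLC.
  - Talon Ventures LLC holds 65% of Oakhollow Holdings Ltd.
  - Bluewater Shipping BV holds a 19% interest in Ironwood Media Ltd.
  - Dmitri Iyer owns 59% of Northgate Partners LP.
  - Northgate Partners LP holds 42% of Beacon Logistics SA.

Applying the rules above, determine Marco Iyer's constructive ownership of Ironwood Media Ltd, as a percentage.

By parent–child attribution (R1), Marco Iyer is treated as also owning Dmitri Iyer's interest in Talon Ventures LLC, giving 71% + 29% = 100%.
By parent–child attribution (R1), Marco Iyer is treated as also owning Dmitri Iyer's interest in Pinebrook Capital LLC, giving 59% + 41% = 100%.
By parent–child attribution (R1), Marco Iyer is treated as owning Dmitri Iyer's 59% interest in Northgate Partners LP.
Chain via Talon Ventures LLC → Oakhollow Holdings Ltd (R3): 100% × 65% × 11% = 7.15% of Ironwood Media Ltd.
Chain via Pinebrook Capital LLC → Bluewater Shipping BV (R3): 100% × 89% × 19% = 16.91% of Ironwood Media Ltd.
Chain via Northgate Partners LP → Beacon Logistics SA (R3): 59% × 42% × 13% = 3.2214% of Ironwood Media Ltd.
Aggregating (R2): 7.15% + 16.91% + 3.2214% = 27.2814%.

27.2814%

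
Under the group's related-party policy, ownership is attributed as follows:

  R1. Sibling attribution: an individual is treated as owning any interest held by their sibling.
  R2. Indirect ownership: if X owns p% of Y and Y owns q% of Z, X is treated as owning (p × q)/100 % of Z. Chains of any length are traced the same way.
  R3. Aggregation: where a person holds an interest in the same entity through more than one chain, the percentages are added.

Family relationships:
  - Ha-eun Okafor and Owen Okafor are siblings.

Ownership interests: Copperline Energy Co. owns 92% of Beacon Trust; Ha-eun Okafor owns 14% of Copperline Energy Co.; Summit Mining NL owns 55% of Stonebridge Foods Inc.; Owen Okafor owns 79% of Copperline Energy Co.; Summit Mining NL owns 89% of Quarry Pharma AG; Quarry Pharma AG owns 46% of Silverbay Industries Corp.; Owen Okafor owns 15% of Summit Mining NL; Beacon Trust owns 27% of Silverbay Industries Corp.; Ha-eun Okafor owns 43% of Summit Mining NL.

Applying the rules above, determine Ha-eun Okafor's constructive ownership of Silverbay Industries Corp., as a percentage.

46.8464%

By sibling attribution (R1), Ha-eun Okafor is treated as also owning Owen Okafor's interest in Copperline Energy Co, giving 14% + 79% = 93%.
By sibling attribution (R1), Ha-eun Okafor is treated as also owning Owen Okafor's interest in Summit Mining NL, giving 43% + 15% = 58%.
Chain via Copperline Energy Co. → Beacon Trust (R2): 93% × 92% × 27% = 23.1012% of Silverbay Industries Corp.
Chain via Summit Mining NL → Quarry Pharma AG (R2): 58% × 89% × 46% = 23.7452% of Silverbay Industries Corp.
Aggregating (R3): 23.1012% + 23.7452% = 46.8464%.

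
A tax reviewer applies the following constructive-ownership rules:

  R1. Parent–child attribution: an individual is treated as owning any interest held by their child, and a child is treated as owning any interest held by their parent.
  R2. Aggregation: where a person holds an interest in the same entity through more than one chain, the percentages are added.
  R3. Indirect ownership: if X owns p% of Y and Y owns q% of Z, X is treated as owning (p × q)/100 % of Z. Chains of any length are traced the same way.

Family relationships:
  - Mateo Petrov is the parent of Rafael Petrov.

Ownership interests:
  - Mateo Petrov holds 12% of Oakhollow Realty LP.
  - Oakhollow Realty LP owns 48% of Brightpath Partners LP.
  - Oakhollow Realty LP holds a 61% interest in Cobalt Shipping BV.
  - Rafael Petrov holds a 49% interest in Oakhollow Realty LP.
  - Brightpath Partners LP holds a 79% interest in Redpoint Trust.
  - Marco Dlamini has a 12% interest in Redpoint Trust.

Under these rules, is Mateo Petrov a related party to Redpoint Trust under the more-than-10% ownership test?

Yes

By parent–child attribution (R1), Mateo Petrov is treated as also owning Rafael Petrov's interest in Oakhollow Realty LP, giving 12% + 49% = 61%.
Chain via Oakhollow Realty LP → Brightpath Partners LP (R3): 61% × 48% × 79% = 23.1312% of Redpoint Trust.
23.1312% exceeds the 10% threshold, so Mateo is a related party to Redpoint Trust.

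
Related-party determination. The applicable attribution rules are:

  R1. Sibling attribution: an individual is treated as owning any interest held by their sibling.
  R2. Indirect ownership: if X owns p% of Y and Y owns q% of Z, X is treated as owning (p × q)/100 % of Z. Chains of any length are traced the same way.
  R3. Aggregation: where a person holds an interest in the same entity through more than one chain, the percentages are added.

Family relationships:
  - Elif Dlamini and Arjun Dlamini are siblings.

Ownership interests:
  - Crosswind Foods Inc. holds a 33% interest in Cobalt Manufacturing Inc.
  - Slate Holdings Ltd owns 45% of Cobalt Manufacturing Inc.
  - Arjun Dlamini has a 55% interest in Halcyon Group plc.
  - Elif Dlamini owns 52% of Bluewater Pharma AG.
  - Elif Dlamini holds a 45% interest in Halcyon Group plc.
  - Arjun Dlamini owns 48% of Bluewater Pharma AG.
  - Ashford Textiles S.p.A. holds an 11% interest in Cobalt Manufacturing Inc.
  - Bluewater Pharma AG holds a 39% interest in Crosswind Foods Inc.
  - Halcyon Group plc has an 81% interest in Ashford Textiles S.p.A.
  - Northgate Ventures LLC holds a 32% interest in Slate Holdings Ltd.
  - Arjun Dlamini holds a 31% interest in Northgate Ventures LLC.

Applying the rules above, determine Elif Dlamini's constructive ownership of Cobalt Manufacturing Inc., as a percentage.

By sibling attribution (R1), Elif Dlamini is treated as also owning Arjun Dlamini's interest in Halcyon Group plc, giving 45% + 55% = 100%.
By sibling attribution (R1), Elif Dlamini is treated as also owning Arjun Dlamini's interest in Bluewater Pharma AG, giving 52% + 48% = 100%.
By sibling attribution (R1), Elif Dlamini is treated as owning Arjun Dlamini's 31% interest in Northgate Ventures LLC.
Chain via Halcyon Group plc → Ashford Textiles S.p.A. (R2): 100% × 81% × 11% = 8.91% of Cobalt Manufacturing Inc.
Chain via Bluewater Pharma AG → Crosswind Foods Inc. (R2): 100% × 39% × 33% = 12.87% of Cobalt Manufacturing Inc.
Chain via Northgate Ventures LLC → Slate Holdings Ltd (R2): 31% × 32% × 45% = 4.464% of Cobalt Manufacturing Inc.
Aggregating (R3): 8.91% + 12.87% + 4.464% = 26.244%.

26.244%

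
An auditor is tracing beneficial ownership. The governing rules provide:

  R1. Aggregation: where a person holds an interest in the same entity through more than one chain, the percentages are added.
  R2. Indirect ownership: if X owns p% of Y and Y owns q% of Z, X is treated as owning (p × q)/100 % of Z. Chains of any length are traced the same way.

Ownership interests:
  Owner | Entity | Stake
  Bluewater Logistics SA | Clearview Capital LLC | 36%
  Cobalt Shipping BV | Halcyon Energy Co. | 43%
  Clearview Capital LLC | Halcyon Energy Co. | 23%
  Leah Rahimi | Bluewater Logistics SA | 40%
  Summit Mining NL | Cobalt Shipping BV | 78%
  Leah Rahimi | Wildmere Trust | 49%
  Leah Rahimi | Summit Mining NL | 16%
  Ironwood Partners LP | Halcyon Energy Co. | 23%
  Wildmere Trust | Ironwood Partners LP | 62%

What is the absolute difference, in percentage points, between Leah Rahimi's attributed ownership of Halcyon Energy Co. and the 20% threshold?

4.3342

Chain via Wildmere Trust → Ironwood Partners LP (R2): 49% × 62% × 23% = 6.9874% of Halcyon Energy Co.
Chain via Bluewater Logistics SA → Clearview Capital LLC (R2): 40% × 36% × 23% = 3.312% of Halcyon Energy Co.
Chain via Summit Mining NL → Cobalt Shipping BV (R2): 16% × 78% × 43% = 5.3664% of Halcyon Energy Co.
Aggregating (R1): 6.9874% + 3.312% + 5.3664% = 15.6658%.
15.6658% falls short of the 20% threshold by 4.3342 percentage points.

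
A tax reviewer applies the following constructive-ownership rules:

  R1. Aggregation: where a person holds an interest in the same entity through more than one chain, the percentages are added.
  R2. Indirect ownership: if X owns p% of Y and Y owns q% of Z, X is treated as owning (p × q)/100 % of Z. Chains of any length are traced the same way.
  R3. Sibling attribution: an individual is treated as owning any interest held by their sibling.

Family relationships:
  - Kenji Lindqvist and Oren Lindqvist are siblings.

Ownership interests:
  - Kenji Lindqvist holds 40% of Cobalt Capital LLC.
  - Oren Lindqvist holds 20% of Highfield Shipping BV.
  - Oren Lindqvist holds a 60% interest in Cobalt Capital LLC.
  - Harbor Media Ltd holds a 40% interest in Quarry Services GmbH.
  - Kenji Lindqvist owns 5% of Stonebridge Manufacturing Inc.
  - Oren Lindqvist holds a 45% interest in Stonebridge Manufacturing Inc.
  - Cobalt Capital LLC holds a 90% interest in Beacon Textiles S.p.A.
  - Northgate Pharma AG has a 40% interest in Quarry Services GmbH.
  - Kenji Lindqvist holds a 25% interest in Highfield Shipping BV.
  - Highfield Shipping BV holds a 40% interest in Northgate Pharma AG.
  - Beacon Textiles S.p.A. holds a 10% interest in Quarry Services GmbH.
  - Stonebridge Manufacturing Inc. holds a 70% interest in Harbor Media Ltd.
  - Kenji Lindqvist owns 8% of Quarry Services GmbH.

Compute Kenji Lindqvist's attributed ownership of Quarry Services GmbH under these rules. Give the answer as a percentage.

By sibling attribution (R3), Kenji Lindqvist is treated as also owning Oren Lindqvist's interest in Cobalt Capital LLC, giving 40% + 60% = 100%.
By sibling attribution (R3), Kenji Lindqvist is treated as also owning Oren Lindqvist's interest in Highfield Shipping BV, giving 25% + 20% = 45%.
By sibling attribution (R3), Kenji Lindqvist is treated as also owning Oren Lindqvist's interest in Stonebridge Manufacturing Inc, giving 5% + 45% = 50%.
Chain via Cobalt Capital LLC → Beacon Textiles S.p.A. (R2): 100% × 90% × 10% = 9% of Quarry Services GmbH.
Chain via Highfield Shipping BV → Northgate Pharma AG (R2): 45% × 40% × 40% = 7.2% of Quarry Services GmbH.
Chain via Stonebridge Manufacturing Inc. → Harbor Media Ltd (R2): 50% × 70% × 40% = 14% of Quarry Services GmbH.
Direct interest in Quarry Services GmbH: 8%.
Aggregating (R1): 9% + 7.2% + 14% + 8% = 38.2%.

38.2%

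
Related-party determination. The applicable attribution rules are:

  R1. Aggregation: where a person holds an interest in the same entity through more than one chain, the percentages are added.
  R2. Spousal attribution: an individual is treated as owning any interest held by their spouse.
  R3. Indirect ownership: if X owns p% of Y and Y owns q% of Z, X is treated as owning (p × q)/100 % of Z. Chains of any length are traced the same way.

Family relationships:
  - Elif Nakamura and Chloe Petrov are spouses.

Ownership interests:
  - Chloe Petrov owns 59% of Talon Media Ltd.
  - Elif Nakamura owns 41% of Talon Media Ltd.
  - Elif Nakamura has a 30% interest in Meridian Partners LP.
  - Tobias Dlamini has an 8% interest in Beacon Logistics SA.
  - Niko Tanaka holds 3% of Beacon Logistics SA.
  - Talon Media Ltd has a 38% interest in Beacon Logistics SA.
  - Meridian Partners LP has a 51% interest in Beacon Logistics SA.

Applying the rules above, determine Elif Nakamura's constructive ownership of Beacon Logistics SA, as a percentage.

53.3%

By spousal attribution (R2), Elif Nakamura is treated as also owning Chloe Petrov's interest in Talon Media Ltd, giving 41% + 59% = 100%.
Chain via Meridian Partners LP (R3): 30% × 51% = 15.3% of Beacon Logistics SA.
Chain via Talon Media Ltd (R3): 100% × 38% = 38% of Beacon Logistics SA.
Aggregating (R1): 15.3% + 38% = 53.3%.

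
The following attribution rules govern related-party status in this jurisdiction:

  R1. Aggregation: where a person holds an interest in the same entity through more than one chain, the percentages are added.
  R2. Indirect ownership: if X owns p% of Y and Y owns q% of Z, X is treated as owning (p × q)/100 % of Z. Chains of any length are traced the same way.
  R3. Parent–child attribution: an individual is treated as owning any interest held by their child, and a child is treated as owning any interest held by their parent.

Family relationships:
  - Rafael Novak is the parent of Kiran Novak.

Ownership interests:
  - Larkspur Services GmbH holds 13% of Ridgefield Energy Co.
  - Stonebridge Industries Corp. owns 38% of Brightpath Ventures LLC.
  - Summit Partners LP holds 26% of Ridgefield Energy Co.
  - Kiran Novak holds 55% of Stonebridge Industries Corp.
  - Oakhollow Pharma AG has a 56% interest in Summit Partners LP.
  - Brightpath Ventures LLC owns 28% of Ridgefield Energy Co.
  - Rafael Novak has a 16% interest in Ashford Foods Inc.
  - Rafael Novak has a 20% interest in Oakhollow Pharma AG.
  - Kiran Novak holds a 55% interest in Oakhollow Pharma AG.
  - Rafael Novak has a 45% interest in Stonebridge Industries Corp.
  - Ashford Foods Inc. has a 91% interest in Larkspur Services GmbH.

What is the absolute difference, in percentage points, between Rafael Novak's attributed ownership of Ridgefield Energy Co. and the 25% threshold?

By parent–child attribution (R3), Rafael Novak is treated as also owning Kiran Novak's interest in Oakhollow Pharma AG, giving 20% + 55% = 75%.
By parent–child attribution (R3), Rafael Novak is treated as also owning Kiran Novak's interest in Stonebridge Industries Corp, giving 45% + 55% = 100%.
Chain via Oakhollow Pharma AG → Summit Partners LP (R2): 75% × 56% × 26% = 10.92% of Ridgefield Energy Co.
Chain via Stonebridge Industries Corp. → Brightpath Ventures LLC (R2): 100% × 38% × 28% = 10.64% of Ridgefield Energy Co.
Chain via Ashford Foods Inc. → Larkspur Services GmbH (R2): 16% × 91% × 13% = 1.8928% of Ridgefield Energy Co.
Aggregating (R1): 10.92% + 10.64% + 1.8928% = 23.4528%.
23.4528% falls short of the 25% threshold by 1.5472 percentage points.

1.5472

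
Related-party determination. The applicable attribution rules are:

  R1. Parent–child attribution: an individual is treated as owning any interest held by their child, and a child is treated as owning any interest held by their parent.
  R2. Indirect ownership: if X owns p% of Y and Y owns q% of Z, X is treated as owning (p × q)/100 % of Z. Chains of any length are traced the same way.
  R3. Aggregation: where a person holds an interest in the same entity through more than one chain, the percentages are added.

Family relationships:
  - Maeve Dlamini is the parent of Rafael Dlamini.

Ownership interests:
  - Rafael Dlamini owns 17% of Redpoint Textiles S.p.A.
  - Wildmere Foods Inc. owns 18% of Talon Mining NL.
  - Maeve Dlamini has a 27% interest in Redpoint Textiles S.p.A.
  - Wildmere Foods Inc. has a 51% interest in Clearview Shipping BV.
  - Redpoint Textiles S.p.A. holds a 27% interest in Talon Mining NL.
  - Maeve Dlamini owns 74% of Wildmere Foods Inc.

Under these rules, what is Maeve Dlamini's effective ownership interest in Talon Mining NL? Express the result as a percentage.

By parent–child attribution (R1), Maeve Dlamini is treated as also owning Rafael Dlamini's interest in Redpoint Textiles S.p.A, giving 27% + 17% = 44%.
Chain via Wildmere Foods Inc. (R2): 74% × 18% = 13.32% of Talon Mining NL.
Chain via Redpoint Textiles S.p.A. (R2): 44% × 27% = 11.88% of Talon Mining NL.
Aggregating (R3): 13.32% + 11.88% = 25.2%.

25.2%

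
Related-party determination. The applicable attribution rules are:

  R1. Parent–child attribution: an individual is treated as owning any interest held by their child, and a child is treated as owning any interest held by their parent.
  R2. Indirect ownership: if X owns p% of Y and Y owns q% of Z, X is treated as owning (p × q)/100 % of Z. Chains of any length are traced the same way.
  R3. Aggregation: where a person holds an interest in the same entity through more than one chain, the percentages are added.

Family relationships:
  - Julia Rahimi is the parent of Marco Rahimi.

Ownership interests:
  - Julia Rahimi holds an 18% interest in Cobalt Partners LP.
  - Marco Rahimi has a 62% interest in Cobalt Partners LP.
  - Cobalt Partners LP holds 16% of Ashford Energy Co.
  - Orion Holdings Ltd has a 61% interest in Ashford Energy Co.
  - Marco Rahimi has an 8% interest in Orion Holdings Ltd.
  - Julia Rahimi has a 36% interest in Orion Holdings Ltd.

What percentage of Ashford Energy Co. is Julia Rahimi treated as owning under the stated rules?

39.64%

By parent–child attribution (R1), Julia Rahimi is treated as also owning Marco Rahimi's interest in Cobalt Partners LP, giving 18% + 62% = 80%.
By parent–child attribution (R1), Julia Rahimi is treated as also owning Marco Rahimi's interest in Orion Holdings Ltd, giving 36% + 8% = 44%.
Chain via Cobalt Partners LP (R2): 80% × 16% = 12.8% of Ashford Energy Co.
Chain via Orion Holdings Ltd (R2): 44% × 61% = 26.84% of Ashford Energy Co.
Aggregating (R3): 12.8% + 26.84% = 39.64%.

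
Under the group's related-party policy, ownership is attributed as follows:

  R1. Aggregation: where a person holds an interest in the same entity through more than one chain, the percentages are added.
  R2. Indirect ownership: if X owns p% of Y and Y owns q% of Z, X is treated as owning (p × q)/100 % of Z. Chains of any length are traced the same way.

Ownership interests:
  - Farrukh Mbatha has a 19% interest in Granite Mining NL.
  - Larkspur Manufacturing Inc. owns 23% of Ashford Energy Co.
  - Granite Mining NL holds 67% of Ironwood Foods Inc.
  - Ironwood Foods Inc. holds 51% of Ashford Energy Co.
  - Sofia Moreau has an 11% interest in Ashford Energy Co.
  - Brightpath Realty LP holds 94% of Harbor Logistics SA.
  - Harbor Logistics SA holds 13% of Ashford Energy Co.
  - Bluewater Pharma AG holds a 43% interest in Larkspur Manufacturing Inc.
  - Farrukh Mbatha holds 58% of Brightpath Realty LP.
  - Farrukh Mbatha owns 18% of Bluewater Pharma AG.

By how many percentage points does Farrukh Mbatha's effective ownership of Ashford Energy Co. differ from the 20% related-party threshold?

4.6399

Chain via Granite Mining NL → Ironwood Foods Inc. (R2): 19% × 67% × 51% = 6.4923% of Ashford Energy Co.
Chain via Bluewater Pharma AG → Larkspur Manufacturing Inc. (R2): 18% × 43% × 23% = 1.7802% of Ashford Energy Co.
Chain via Brightpath Realty LP → Harbor Logistics SA (R2): 58% × 94% × 13% = 7.0876% of Ashford Energy Co.
Aggregating (R1): 6.4923% + 1.7802% + 7.0876% = 15.3601%.
15.3601% falls short of the 20% threshold by 4.6399 percentage points.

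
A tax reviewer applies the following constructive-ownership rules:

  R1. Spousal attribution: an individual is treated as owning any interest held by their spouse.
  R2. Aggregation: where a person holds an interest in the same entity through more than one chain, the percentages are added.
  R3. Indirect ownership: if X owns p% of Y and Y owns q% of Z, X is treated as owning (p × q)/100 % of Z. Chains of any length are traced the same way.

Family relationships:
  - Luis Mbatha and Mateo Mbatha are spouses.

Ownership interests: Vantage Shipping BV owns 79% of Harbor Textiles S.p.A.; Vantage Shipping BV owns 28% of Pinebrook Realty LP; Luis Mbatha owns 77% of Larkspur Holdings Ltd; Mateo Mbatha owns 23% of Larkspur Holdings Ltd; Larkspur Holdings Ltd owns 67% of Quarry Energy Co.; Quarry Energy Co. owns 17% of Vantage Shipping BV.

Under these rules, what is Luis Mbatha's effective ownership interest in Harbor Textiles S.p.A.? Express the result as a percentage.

8.9981%

By spousal attribution (R1), Luis Mbatha is treated as also owning Mateo Mbatha's interest in Larkspur Holdings Ltd, giving 77% + 23% = 100%.
Chain via Larkspur Holdings Ltd → Quarry Energy Co. → Vantage Shipping BV (R3): 100% × 67% × 17% × 79% = 8.9981% of Harbor Textiles S.p.A.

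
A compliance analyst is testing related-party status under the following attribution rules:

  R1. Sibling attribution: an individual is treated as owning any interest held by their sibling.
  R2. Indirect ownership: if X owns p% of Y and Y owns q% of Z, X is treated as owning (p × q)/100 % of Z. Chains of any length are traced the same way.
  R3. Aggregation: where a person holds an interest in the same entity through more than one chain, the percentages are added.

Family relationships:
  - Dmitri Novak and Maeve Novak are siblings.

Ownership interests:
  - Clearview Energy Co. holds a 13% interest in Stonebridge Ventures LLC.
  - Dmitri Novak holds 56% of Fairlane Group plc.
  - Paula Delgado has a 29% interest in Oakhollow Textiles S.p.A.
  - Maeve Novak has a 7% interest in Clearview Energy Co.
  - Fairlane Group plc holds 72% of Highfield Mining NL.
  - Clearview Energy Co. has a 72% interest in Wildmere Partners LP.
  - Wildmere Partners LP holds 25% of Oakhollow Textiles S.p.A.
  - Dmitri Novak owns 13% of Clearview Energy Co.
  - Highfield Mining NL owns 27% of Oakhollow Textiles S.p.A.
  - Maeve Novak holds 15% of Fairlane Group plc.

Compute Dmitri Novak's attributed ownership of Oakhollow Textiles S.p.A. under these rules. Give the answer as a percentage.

By sibling attribution (R1), Dmitri Novak is treated as also owning Maeve Novak's interest in Clearview Energy Co, giving 13% + 7% = 20%.
By sibling attribution (R1), Dmitri Novak is treated as also owning Maeve Novak's interest in Fairlane Group plc, giving 56% + 15% = 71%.
Chain via Clearview Energy Co. → Wildmere Partners LP (R2): 20% × 72% × 25% = 3.6% of Oakhollow Textiles S.p.A.
Chain via Fairlane Group plc → Highfield Mining NL (R2): 71% × 72% × 27% = 13.8024% of Oakhollow Textiles S.p.A.
Aggregating (R3): 3.6% + 13.8024% = 17.4024%.

17.4024%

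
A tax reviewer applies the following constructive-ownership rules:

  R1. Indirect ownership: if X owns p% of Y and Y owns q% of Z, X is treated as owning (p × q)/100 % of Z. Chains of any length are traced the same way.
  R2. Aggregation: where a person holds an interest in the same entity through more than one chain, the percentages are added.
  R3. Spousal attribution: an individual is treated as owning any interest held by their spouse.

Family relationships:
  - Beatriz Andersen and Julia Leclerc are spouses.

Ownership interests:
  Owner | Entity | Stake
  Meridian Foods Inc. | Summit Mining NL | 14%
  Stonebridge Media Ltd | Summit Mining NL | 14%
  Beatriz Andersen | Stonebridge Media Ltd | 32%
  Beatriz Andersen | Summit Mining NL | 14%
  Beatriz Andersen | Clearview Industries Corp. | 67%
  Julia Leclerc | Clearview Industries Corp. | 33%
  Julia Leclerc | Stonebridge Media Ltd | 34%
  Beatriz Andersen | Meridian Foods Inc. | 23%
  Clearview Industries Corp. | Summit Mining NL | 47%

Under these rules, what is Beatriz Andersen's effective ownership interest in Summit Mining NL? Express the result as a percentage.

73.46%

By spousal attribution (R3), Beatriz Andersen is treated as also owning Julia Leclerc's interest in Stonebridge Media Ltd, giving 32% + 34% = 66%.
By spousal attribution (R3), Beatriz Andersen is treated as also owning Julia Leclerc's interest in Clearview Industries Corp, giving 67% + 33% = 100%.
Chain via Meridian Foods Inc. (R1): 23% × 14% = 3.22% of Summit Mining NL.
Chain via Stonebridge Media Ltd (R1): 66% × 14% = 9.24% of Summit Mining NL.
Chain via Clearview Industries Corp. (R1): 100% × 47% = 47% of Summit Mining NL.
Direct interest in Summit Mining NL: 14%.
Aggregating (R2): 3.22% + 9.24% + 47% + 14% = 73.46%.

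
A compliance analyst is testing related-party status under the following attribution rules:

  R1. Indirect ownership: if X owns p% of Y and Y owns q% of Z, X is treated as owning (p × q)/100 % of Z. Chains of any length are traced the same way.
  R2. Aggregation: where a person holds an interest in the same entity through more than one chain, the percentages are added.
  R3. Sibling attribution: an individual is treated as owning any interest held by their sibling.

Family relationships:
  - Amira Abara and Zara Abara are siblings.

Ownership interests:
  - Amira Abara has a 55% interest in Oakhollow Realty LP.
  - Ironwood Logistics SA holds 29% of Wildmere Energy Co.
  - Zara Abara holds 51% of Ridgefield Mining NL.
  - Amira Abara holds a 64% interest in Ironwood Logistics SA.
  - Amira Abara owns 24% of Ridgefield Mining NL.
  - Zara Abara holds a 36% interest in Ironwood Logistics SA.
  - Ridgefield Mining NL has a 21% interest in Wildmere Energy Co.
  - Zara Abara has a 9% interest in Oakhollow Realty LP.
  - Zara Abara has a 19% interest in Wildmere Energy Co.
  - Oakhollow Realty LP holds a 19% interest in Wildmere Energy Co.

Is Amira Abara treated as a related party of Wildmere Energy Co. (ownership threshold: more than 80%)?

No

By sibling attribution (R3), Amira Abara is treated as also owning Zara Abara's interest in Ridgefield Mining NL, giving 24% + 51% = 75%.
By sibling attribution (R3), Amira Abara is treated as also owning Zara Abara's interest in Oakhollow Realty LP, giving 55% + 9% = 64%.
By sibling attribution (R3), Amira Abara is treated as also owning Zara Abara's interest in Ironwood Logistics SA, giving 64% + 36% = 100%.
By sibling attribution (R3), Amira Abara is treated as owning Zara Abara's 19% interest in Wildmere Energy Co.
Chain via Ridgefield Mining NL (R1): 75% × 21% = 15.75% of Wildmere Energy Co.
Chain via Oakhollow Realty LP (R1): 64% × 19% = 12.16% of Wildmere Energy Co.
Chain via Ironwood Logistics SA (R1): 100% × 29% = 29% of Wildmere Energy Co.
Direct interest in Wildmere Energy Co: 19%.
Aggregating (R2): 15.75% + 12.16% + 29% + 19% = 75.91%.
75.91% does not exceed the 80% threshold, so Amira is not a related party to Wildmere Energy Co.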